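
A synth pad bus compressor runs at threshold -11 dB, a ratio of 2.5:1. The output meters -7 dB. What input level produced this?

That's 4 dB above the -11 dB threshold.
Undo the ratio: input overshoot = 4 × 2.5 = 10 dB, giving input = -1 dB.

-1 dB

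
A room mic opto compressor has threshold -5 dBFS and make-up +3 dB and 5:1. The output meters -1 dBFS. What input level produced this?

0 dBFS

Remove make-up: -1 − 3 = -4 dBFS.
That's 1 dB above the -5 dBFS threshold.
Before 5:1 compression the overshoot was 1 × 5 = 5 dB, so input = -5 + 5 = 0 dBFS.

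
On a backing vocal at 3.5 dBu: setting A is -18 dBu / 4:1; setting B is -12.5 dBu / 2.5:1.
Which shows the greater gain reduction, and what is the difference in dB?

A: 21.5 dB over, compressed to 5.375 dB over, so 16.125 dB of GR.
B: 16 dB over, compressed to 6.4 dB over, so 9.6 dB of GR.
A applies 6.525 dB more gain reduction.

A, by 6.525 dB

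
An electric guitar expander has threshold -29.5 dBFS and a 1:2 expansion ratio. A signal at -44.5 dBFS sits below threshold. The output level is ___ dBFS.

The input is 15 dB below the -29.5 dBFS threshold.
A 1:2 expander multiplies undershoot by 2: 15 × 2 = 30 dB below threshold.
Output = -29.5 − 30 = -59.5 dBFS.

-59.5 dBFS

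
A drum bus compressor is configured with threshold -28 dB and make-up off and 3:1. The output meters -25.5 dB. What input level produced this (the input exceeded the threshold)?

-20.5 dB

The compressed level sits -25.5 − (-28) = 2.5 dB over threshold.
Before 3:1 compression the overshoot was 2.5 × 3 = 7.5 dB, so input = -28 + 7.5 = -20.5 dB.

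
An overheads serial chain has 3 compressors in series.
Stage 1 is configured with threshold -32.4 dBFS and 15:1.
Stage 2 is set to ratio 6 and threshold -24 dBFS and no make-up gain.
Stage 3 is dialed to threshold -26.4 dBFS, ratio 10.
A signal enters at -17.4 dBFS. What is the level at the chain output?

-31.4 dBFS

Stage 1: 15 dB above -32.4 dBFS, reduced 15:1 to 1 dB above → -31.4 dBFS.
Stage 2: -31.4 dBFS ≤ -24 dBFS, so stage 2 doesn't engage; output -31.4 dBFS.
Stage 3: below threshold (-31.4 ≤ -26.4); passes unchanged; output -31.4 dBFS.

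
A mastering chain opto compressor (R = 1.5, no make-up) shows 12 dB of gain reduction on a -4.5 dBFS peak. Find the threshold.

-40.5 dBFS

Gain reduction = -4.5 − (-16.5) = 12 dB; output overshoot = GR / (R − 1) = 12 / 0.5 = 24 dB.
Threshold = output − output overshoot = -16.5 − 24 = -40.5 dBFS.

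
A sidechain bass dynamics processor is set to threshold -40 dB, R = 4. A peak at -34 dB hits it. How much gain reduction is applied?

Overshoot = -34 − (-40) = 6 dB.
A 4:1 ratio leaves 1.5 dB of that excess.
Gain reduction = 6 − 1.5 = 4.5 dB.

4.5 dB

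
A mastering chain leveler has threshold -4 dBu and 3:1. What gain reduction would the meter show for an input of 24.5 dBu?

24.5 dBu exceeds the threshold by 28.5 dB.
A 3:1 ratio leaves 9.5 dB of that excess.
GR = overshoot in − overshoot out = 28.5 − 9.5 = 19 dB.

19 dB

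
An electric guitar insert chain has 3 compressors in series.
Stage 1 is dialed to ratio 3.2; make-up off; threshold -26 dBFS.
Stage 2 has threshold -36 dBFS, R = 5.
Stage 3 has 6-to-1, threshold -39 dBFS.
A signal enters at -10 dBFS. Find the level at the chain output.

Stage 1: -10 dBFS is 16 dB over -26 dBFS; at 3.2:1 that becomes 5 dB over, giving -21 dBFS.
Stage 2: 15 dB above -36 dBFS, reduced 5:1 to 3 dB above → -33 dBFS.
Stage 3: overshoot 6 dB → 6/6 = 1 dB → -38 dBFS.

-38 dBFS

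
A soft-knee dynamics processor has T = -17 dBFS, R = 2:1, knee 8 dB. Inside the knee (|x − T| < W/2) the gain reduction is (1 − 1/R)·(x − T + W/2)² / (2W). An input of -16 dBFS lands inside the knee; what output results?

x − T + W/2 = -16 − (-17) + 4 = 5.
GR = (1 − 1/2) × 5² / 16 = 0.5 × 25 / 16 = 0.78125 dB.
Output = -16 − 0.78125 = -16.78125 dBFS.

-16.78125 dBFS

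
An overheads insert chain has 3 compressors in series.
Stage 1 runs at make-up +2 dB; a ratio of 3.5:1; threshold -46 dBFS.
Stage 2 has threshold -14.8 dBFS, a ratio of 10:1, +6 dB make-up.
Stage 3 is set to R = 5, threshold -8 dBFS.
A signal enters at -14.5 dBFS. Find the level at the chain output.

Stage 1: overshoot 31.5 dB → 31.5/3.5 = 9 dB → -37 dBFS; +2 dB make-up → -35 dBFS.
Stage 2: -35 dBFS is at or below the -14.8 dBFS threshold — no compression; make-up brings it to -29 dBFS.
Stage 3: -29 dBFS is at or below the -8 dBFS threshold — no compression; output -29 dBFS.

-29 dBFS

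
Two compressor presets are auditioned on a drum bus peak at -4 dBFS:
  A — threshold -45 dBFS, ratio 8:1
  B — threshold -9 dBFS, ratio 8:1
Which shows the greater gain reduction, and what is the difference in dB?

A, by 31.5 dB

A: 41 dB over, compressed to 5.125 dB over, so 35.875 dB of GR.
B: 5 dB over, compressed to 0.625 dB over, so 4.375 dB of GR.
A applies 31.5 dB more gain reduction.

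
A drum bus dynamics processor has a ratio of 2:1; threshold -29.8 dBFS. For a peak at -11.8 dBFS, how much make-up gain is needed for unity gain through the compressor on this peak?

9 dB

Without make-up, output = threshold + overshoot/2 = -29.8 + 9 = -20.8 dBFS.
Gap to target: 9 dB.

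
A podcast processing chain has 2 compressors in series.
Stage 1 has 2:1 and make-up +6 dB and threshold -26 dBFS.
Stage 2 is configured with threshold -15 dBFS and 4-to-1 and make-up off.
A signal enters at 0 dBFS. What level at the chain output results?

-13 dBFS

Stage 1: 26 dB above -26 dBFS, reduced 2:1 to 13 dB above → -13 dBFS; +6 dB make-up → -7 dBFS.
Stage 2: -7 dBFS is 8 dB over -15 dBFS; at 4:1 that becomes 2 dB over, giving -13 dBFS.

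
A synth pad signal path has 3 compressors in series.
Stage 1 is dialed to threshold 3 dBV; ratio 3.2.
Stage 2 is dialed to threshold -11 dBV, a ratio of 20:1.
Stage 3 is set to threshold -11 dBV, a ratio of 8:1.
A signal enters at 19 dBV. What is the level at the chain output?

-10.88125 dBV

Stage 1: 19 dBV is 16 dB over 3 dBV; at 3.2:1 that becomes 5 dB over, giving 8 dBV.
Stage 2: 8 dBV is 19 dB over -11 dBV; at 20:1 that becomes 0.95 dB over, giving -10.05 dBV.
Stage 3: -10.05 dBV is 0.95 dB over -11 dBV; at 8:1 that becomes 0.11875 dB over, giving -10.88125 dBV.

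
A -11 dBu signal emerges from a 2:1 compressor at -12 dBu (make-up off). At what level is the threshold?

-13 dBu

Input is 2 dB above T (since output overshoot × R = input overshoot: (-12 − T)·2 = -11 − T gives T = -13 dBu).
Check: -13 + (-11 − (-13))/2 = -13 + 1 = -12 dBu. ✓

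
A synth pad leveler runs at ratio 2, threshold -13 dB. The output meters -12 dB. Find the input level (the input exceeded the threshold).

That's 1 dB above the -13 dB threshold.
Undo the ratio: input overshoot = 1 × 2 = 2 dB, giving input = -11 dB.

-11 dB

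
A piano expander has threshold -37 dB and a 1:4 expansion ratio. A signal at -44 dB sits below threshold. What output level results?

-65 dB

The input is 7 dB below the -37 dB threshold.
A 1:4 expander multiplies undershoot by 4: 7 × 4 = 28 dB below threshold.
Output = -37 − 28 = -65 dB.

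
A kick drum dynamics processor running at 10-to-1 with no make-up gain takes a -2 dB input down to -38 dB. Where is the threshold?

-42 dB

Gain reduction = -2 − (-38) = 36 dB; output overshoot = GR / (R − 1) = 36 / 9 = 4 dB.
Threshold = output − output overshoot = -38 − 4 = -42 dB.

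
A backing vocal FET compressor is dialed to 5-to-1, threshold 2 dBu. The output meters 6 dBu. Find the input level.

22 dBu

That's 4 dB above the 2 dBu threshold.
Before 5:1 compression the overshoot was 4 × 5 = 20 dB, so input = 2 + 20 = 22 dBu.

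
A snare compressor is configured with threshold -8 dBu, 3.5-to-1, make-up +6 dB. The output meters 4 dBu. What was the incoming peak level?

13 dBu

Remove make-up: 4 − 6 = -2 dBu.
Post-compression overshoot = -2 − (-8) = 6 dB.
Before 3.5:1 compression the overshoot was 6 × 3.5 = 21 dB, so input = -8 + 21 = 13 dBu.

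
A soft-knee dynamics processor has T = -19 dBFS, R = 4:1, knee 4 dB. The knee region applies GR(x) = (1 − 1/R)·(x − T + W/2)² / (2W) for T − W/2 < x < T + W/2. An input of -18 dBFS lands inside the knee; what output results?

-18.84375 dBFS

x − T + W/2 = -18 − (-19) + 2 = 3.
GR = (1 − 1/4) × 3² / 8 = 0.75 × 9 / 8 = 0.84375 dB.
Output = -18 − 0.84375 = -18.84375 dBFS.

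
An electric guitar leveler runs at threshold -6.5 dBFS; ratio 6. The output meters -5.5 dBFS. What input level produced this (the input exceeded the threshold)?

-0.5 dBFS

That's 1 dB above the -6.5 dBFS threshold.
Before 6:1 compression the overshoot was 1 × 6 = 6 dB, so input = -6.5 + 6 = -0.5 dBFS.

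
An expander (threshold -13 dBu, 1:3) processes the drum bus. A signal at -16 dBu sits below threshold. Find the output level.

-22 dBu

Below threshold, a 1:3 expander applies gain = (3−1)×(T − x) of attenuation.
(3−1) × 3 = 6 dB, so output = -16 − 6 = -22 dBu.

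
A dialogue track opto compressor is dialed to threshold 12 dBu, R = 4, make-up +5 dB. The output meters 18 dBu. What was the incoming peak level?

Before make-up, the level was 18 − 5 = 13 dBu.
Post-compression overshoot = 13 − 12 = 1 dB.
Undo the ratio: input overshoot = 1 × 4 = 4 dB, giving input = 16 dBu.

16 dBu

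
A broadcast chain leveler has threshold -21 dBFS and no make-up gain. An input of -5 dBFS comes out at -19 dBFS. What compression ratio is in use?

8:1

Input overshoot = -5 − (-21) = 16 dB; output overshoot = -19 − (-21) = 2 dB.
Ratio = 16 / 2 = 8.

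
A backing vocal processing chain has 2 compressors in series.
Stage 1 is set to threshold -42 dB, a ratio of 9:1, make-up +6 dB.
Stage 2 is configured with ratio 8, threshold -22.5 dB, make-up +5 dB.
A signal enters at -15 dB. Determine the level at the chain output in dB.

Stage 1: -15 dB is 27 dB over -42 dB; at 9:1 that becomes 3 dB over, giving -39 dB; +6 dB make-up → -33 dB.
Stage 2: below threshold (-33 ≤ -22.5); passes unchanged; make-up brings it to -28 dB.

-28 dB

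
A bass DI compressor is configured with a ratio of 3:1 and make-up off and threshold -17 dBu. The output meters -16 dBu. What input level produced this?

That's 1 dB above the -17 dBu threshold.
Input overshoot = R × output overshoot = 3 dB → input = -17 + 3 = -14 dBu.

-14 dBu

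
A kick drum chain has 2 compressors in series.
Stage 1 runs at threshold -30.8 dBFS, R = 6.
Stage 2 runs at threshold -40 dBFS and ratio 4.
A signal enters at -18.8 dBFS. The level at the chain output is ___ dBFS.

-37.2 dBFS

Stage 1: 12 dB above -30.8 dBFS, reduced 6:1 to 2 dB above → -28.8 dBFS.
Stage 2: -28.8 dBFS is 11.2 dB over -40 dBFS; at 4:1 that becomes 2.8 dB over, giving -37.2 dBFS.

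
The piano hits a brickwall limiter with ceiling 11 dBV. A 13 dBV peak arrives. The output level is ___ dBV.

At ∞:1, everything above 11 dBV is held at the ceiling.

11 dBV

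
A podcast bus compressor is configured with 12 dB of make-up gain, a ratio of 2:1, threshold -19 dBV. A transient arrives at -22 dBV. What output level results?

-10 dBV

-22 dBV is 3 dB below the -19 dBV threshold, so no gain reduction is applied.
Make-up gain adds 12 dB: -22 + 12 = -10 dBV.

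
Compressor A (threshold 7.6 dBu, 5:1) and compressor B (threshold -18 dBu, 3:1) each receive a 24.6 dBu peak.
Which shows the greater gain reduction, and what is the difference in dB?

B, by 14.8 dB

A: GR = 17 − 17/5 = 13.6 dB.
B: GR = 42.6 − 42.6/3 = 28.4 dB.
Difference: 14.8 dB in favour of B.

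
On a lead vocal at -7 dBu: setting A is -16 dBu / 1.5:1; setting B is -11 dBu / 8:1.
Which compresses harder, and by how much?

A: 9 dB over, compressed to 6 dB over, so 3 dB of GR.
B: 4 dB over, compressed to 0.5 dB over, so 3.5 dB of GR.
Difference: 0.5 dB in favour of B.

B, by 0.5 dB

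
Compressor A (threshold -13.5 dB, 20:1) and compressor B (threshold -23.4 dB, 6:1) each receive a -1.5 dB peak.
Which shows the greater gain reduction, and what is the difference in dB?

B, by 6.85 dB

A: 12 dB over, compressed to 0.6 dB over, so 11.4 dB of GR.
B: 21.9 dB over, compressed to 3.65 dB over, so 18.25 dB of GR.
B reduces 6.85 dB more.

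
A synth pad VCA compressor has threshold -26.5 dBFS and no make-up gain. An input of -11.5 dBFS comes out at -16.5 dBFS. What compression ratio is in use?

1.5:1

Input overshoot = -11.5 − (-26.5) = 15 dB; output overshoot = -16.5 − (-26.5) = 10 dB.
Ratio = 15 / 10 = 1.5.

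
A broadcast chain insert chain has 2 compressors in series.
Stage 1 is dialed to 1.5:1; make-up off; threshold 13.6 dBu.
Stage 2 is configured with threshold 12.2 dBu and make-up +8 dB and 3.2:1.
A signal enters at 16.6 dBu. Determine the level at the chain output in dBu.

Stage 1: 16.6 dBu is 3 dB over 13.6 dBu; at 1.5:1 that becomes 2 dB over, giving 15.6 dBu.
Stage 2: 15.6 dBu is 3.4 dB over 12.2 dBu; at 3.2:1 that becomes 1.0625 dB over, giving 13.2625 dBu; +8 dB make-up → 21.2625 dBu.

21.2625 dBu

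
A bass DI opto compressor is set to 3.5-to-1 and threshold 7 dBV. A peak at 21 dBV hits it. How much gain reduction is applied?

The signal is 14 dB above threshold.
After 3.5:1 compression the overshoot becomes 14/3.5 = 4 dB.
GR = overshoot in − overshoot out = 14 − 4 = 10 dB.

10 dB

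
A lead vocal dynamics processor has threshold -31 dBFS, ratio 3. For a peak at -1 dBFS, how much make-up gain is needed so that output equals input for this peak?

20 dB

Overshoot 30 dB → 30/3 = 10 dB after compression, so the compressed level is -31 + 10 = -21 dBFS.
Make-up = target − compressed = -1 − (-21) = 20 dB.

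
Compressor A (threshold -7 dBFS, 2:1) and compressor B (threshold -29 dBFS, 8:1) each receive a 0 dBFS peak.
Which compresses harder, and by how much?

A: 7 dB over, compressed to 3.5 dB over, so 3.5 dB of GR.
B: 29 dB over, compressed to 3.625 dB over, so 25.375 dB of GR.
B applies 21.875 dB more gain reduction.

B, by 21.875 dB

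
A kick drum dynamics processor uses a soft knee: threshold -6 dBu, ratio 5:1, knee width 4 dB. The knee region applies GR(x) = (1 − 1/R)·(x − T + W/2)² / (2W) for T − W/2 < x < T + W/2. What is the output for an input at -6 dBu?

-6.4 dBu

x − T + W/2 = -6 − (-6) + 2 = 2.
GR = (1 − 1/5) × 2² / 8 = 0.8 × 4 / 8 = 0.4 dB.
Output = -6 − 0.4 = -6.4 dBu.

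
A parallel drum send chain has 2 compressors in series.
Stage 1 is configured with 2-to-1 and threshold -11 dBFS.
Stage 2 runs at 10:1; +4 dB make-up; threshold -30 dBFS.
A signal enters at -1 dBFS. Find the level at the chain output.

Stage 1: 10 dB above -11 dBFS, reduced 2:1 to 5 dB above → -6 dBFS.
Stage 2: overshoot 24 dB → 24/10 = 2.4 dB → -27.6 dBFS; +4 dB make-up → -23.6 dBFS.

-23.6 dBFS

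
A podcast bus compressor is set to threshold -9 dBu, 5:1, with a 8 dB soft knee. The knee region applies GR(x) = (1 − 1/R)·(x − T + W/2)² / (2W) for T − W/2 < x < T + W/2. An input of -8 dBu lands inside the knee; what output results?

x − T + W/2 = -8 − (-9) + 4 = 5.
GR = (1 − 1/5) × 5² / 16 = 0.8 × 25 / 16 = 1.25 dB.
Output = -8 − 1.25 = -9.25 dBu.

-9.25 dBu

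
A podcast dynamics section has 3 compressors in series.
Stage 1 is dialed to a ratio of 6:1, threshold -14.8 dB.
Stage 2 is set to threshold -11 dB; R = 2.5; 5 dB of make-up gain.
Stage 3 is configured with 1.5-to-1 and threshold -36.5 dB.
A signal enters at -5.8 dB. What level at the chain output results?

-17.7 dB

Stage 1: -5.8 dB is 9 dB over -14.8 dB; at 6:1 that becomes 1.5 dB over, giving -13.3 dB.
Stage 2: below threshold (-13.3 ≤ -11); passes unchanged; make-up brings it to -8.3 dB.
Stage 3: 28.2 dB above -36.5 dB, reduced 1.5:1 to 18.8 dB above → -17.7 dB.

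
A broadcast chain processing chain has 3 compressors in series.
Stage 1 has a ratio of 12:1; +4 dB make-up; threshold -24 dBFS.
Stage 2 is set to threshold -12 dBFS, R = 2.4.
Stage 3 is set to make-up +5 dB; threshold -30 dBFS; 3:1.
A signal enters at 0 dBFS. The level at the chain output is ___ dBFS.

Stage 1: 24 dB above -24 dBFS, reduced 12:1 to 2 dB above → -22 dBFS; +4 dB make-up → -18 dBFS.
Stage 2: -18 dBFS is at or below the -12 dBFS threshold — no compression; output -18 dBFS.
Stage 3: 12 dB above -30 dBFS, reduced 3:1 to 4 dB above → -26 dBFS; +5 dB make-up → -21 dBFS.

-21 dBFS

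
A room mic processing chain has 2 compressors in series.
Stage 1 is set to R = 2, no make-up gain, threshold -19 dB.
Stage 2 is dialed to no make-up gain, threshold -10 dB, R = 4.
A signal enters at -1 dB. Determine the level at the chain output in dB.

-10 dB

Stage 1: overshoot 18 dB → 18/2 = 9 dB → -10 dB.
Stage 2: below threshold (-10 ≤ -10); passes unchanged; output -10 dB.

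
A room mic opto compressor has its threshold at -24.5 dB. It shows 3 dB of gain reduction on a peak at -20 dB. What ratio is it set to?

3:1

Input overshoot = -20 − (-24.5) = 4.5 dB.
Output overshoot = 4.5 − 3 = 1.5 dB.
Ratio = input overshoot / output overshoot = 4.5 / 1.5 = 3.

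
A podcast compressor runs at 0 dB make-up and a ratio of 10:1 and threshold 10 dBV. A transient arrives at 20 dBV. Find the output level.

Overshoot: 20 − 10 = 10 dB.
The 10 dB excess becomes 1 dB after 10:1 reduction.
Output = 10 + 1 = 11 dBV.

11 dBV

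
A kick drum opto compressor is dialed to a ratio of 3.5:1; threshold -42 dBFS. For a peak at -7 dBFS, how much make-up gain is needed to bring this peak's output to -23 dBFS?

Without make-up, output = threshold + overshoot/3.5 = -42 + 10 = -32 dBFS.
Gap to target: 9 dB.

9 dB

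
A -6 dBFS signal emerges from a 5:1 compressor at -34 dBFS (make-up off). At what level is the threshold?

Let T be the threshold. Output overshoot = (input overshoot)/R, so -34 − T = (-6 − T)/5.
5·(-34 − T) = -6 − T → 4·T = -170 − (-6) = -164.
T = -164/4 = -41 dBFS.

-41 dBFS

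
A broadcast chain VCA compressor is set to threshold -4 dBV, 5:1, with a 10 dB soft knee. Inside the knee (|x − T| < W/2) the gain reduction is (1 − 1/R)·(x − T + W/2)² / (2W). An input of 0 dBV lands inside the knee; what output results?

-3.24 dBV

x − T + W/2 = 0 − (-4) + 5 = 9.
GR = (1 − 1/5) × 9² / 20 = 0.8 × 81 / 20 = 3.24 dB.
Output = 0 − 3.24 = -3.24 dBV.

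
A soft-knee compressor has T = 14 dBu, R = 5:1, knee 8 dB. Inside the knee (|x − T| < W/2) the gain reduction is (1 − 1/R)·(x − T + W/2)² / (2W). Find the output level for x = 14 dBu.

x − T + W/2 = 14 − 14 + 4 = 4.
GR = (1 − 1/5) × 4² / 16 = 0.8 × 16 / 16 = 0.8 dB.
Output = 14 − 0.8 = 13.2 dBu.

13.2 dBu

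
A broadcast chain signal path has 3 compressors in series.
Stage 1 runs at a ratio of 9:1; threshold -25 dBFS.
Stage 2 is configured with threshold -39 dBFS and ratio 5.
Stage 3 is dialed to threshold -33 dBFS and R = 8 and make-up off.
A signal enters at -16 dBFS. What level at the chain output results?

-36 dBFS

Stage 1: overshoot 9 dB → 9/9 = 1 dB → -24 dBFS.
Stage 2: -24 dBFS is 15 dB over -39 dBFS; at 5:1 that becomes 3 dB over, giving -36 dBFS.
Stage 3: -36 dBFS ≤ -33 dBFS, so stage 3 doesn't engage; output -36 dBFS.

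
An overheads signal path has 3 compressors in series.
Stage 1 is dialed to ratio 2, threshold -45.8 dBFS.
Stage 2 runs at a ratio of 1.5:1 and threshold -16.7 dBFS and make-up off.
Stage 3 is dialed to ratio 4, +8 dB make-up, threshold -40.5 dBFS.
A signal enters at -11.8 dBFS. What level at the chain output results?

-29.575 dBFS

Stage 1: 34 dB above -45.8 dBFS, reduced 2:1 to 17 dB above → -28.8 dBFS.
Stage 2: -28.8 dBFS ≤ -16.7 dBFS, so stage 2 doesn't engage; output -28.8 dBFS.
Stage 3: -28.8 dBFS is 11.7 dB over -40.5 dBFS; at 4:1 that becomes 2.925 dB over, giving -37.575 dBFS; +8 dB make-up → -29.575 dBFS.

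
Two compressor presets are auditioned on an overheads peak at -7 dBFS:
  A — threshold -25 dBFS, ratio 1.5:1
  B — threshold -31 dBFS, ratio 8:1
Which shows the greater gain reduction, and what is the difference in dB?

A: 18 dB over, compressed to 12 dB over, so 6 dB of GR.
B: 24 dB over, compressed to 3 dB over, so 21 dB of GR.
Difference: 15 dB in favour of B.

B, by 15 dB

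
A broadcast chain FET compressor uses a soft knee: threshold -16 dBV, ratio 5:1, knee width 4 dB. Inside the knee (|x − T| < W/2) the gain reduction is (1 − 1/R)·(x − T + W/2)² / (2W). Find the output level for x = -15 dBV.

x − T + W/2 = -15 − (-16) + 2 = 3.
GR = (1 − 1/5) × 3² / 8 = 0.8 × 9 / 8 = 0.9 dB.
Output = -15 − 0.9 = -15.9 dBV.

-15.9 dBV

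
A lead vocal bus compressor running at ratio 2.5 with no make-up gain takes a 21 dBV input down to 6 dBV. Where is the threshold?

Input is 25 dB above T (since output overshoot × R = input overshoot: (6 − T)·2.5 = 21 − T gives T = -4 dBV).
Check: -4 + (21 − (-4))/2.5 = -4 + 10 = 6 dBV. ✓

-4 dBV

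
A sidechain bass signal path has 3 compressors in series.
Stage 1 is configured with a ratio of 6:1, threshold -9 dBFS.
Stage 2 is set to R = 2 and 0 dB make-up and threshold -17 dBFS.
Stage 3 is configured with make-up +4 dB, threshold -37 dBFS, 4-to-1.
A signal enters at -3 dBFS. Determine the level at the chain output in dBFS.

Stage 1: 6 dB above -9 dBFS, reduced 6:1 to 1 dB above → -8 dBFS.
Stage 2: 9 dB above -17 dBFS, reduced 2:1 to 4.5 dB above → -12.5 dBFS.
Stage 3: -12.5 dBFS is 24.5 dB over -37 dBFS; at 4:1 that becomes 6.125 dB over, giving -30.875 dBFS; +4 dB make-up → -26.875 dBFS.

-26.875 dBFS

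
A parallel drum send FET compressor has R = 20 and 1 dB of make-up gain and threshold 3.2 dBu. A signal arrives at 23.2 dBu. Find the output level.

The input is 20 dB above the 3.2 dBu threshold.
20:1 compression reduces that to 20/20 = 1 dB over.
So the level is 3.2 + 1 = 4.2 dBu; make-up adds 1 dB, giving 5.2 dBu.

5.2 dBu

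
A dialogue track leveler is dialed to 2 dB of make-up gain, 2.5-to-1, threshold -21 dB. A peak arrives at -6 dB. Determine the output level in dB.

-13 dB

-6 dB sits 15 dB over threshold.
The 15 dB excess becomes 6 dB after 2.5:1 reduction.
So the level is -21 + 6 = -15 dB; make-up adds 2 dB, giving -13 dB.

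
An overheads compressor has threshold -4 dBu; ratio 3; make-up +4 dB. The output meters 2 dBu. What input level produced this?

2 dBu

Stripping the +4 dB make-up gives -2 dBu at the gain stage.
Post-compression overshoot = -2 − (-4) = 2 dB.
Input overshoot = R × output overshoot = 6 dB → input = -4 + 6 = 2 dBu.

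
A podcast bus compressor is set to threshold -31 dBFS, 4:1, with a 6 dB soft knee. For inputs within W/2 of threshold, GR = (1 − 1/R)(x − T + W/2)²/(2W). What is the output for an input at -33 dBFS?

x − T + W/2 = -33 − (-31) + 3 = 1.
GR = (1 − 1/4) × 1² / 12 = 0.75 × 1 / 12 = 0.0625 dB.
Output = -33 − 0.0625 = -33.0625 dBFS.

-33.0625 dBFS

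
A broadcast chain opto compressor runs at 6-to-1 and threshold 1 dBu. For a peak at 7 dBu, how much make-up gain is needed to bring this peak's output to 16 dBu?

14 dB

Overshoot 6 dB → 6/6 = 1 dB after compression, so the compressed level is 1 + 1 = 2 dBu.
Make-up = target − compressed = 16 − 2 = 14 dB.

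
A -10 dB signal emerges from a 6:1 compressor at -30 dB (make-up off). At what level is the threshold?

Let T be the threshold. Output overshoot = (input overshoot)/R, so -30 − T = (-10 − T)/6.
6·(-30 − T) = -10 − T → 5·T = -180 − (-10) = -170.
T = -170/5 = -34 dB.

-34 dB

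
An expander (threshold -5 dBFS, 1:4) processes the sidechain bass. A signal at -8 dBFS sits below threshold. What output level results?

-17 dBFS

The input is 3 dB below the -5 dBFS threshold.
A 1:4 expander multiplies undershoot by 4: 3 × 4 = 12 dB below threshold.
Output = -5 − 12 = -17 dBFS.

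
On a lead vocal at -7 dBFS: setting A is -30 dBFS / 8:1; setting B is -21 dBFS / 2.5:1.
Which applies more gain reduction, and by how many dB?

A, by 11.725 dB

A: 23 dB over, compressed to 2.875 dB over, so 20.125 dB of GR.
B: 14 dB over, compressed to 5.6 dB over, so 8.4 dB of GR.
Difference: 11.725 dB in favour of A.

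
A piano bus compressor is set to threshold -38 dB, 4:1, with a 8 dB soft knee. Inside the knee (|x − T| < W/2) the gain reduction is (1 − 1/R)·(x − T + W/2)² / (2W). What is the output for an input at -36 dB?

-37.6875 dB

x − T + W/2 = -36 − (-38) + 4 = 6.
GR = (1 − 1/4) × 6² / 16 = 0.75 × 36 / 16 = 1.6875 dB.
Output = -36 − 1.6875 = -37.6875 dB.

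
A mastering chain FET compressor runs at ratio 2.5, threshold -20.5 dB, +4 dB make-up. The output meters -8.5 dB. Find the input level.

-0.5 dB

Before make-up, the level was -8.5 − 4 = -12.5 dB.
The compressed level sits -12.5 − (-20.5) = 8 dB over threshold.
Undo the ratio: input overshoot = 8 × 2.5 = 20 dB, giving input = -0.5 dB.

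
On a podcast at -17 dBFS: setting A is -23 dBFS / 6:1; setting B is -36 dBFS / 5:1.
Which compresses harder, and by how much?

A: 6 dB over, compressed to 1 dB over, so 5 dB of GR.
B: 19 dB over, compressed to 3.8 dB over, so 15.2 dB of GR.
B reduces 10.2 dB more.

B, by 10.2 dB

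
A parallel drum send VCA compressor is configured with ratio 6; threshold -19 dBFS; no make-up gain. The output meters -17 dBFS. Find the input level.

-7 dBFS

That's 2 dB above the -19 dBFS threshold.
Undo the ratio: input overshoot = 2 × 6 = 12 dB, giving input = -7 dBFS.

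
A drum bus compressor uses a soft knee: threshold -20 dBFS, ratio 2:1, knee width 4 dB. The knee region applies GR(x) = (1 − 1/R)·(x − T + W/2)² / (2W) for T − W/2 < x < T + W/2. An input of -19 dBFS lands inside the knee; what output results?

x − T + W/2 = -19 − (-20) + 2 = 3.
GR = (1 − 1/2) × 3² / 8 = 0.5 × 9 / 8 = 0.5625 dB.
Output = -19 − 0.5625 = -19.5625 dBFS.

-19.5625 dBFS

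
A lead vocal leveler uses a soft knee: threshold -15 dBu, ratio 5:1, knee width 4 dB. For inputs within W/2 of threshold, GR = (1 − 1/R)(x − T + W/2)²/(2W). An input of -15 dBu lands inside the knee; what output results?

x − T + W/2 = -15 − (-15) + 2 = 2.
GR = (1 − 1/5) × 2² / 8 = 0.8 × 4 / 8 = 0.4 dB.
Output = -15 − 0.4 = -15.4 dBu.

-15.4 dBu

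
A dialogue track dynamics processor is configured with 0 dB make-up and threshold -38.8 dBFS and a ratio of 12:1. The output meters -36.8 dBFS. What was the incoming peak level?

-14.8 dBFS

Post-compression overshoot = -36.8 − (-38.8) = 2 dB.
Before 12:1 compression the overshoot was 2 × 12 = 24 dB, so input = -38.8 + 24 = -14.8 dBFS.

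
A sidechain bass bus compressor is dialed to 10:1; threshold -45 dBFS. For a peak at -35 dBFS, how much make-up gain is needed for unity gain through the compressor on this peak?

9 dB

The peak compresses to -45 + 10/10 = -44 dBFS.
To reach -35 dBFS requires -35 − (-44) = 9 dB of make-up.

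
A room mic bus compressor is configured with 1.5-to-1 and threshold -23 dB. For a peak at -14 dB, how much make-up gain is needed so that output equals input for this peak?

3 dB

Overshoot 9 dB → 9/1.5 = 6 dB after compression, so the compressed level is -23 + 6 = -17 dB.
Make-up = target − compressed = -14 − (-17) = 3 dB.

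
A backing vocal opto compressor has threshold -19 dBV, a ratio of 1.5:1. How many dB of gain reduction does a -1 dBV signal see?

6 dB

-1 dBV exceeds the threshold by 18 dB.
A 1.5:1 ratio leaves 12 dB of that excess.
Gain reduction = 18 − 12 = 6 dB.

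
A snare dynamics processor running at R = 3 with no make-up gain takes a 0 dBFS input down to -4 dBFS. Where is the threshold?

Let T be the threshold. Output overshoot = (input overshoot)/R, so -4 − T = (0 − T)/3.
3·(-4 − T) = 0 − T → 2·T = -12 − 0 = -12.
T = -12/2 = -6 dBFS.

-6 dBFS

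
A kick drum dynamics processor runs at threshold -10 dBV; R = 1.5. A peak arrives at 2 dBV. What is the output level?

-2 dBV

Overshoot: 2 − (-10) = 12 dB.
At 1.5:1 the overshoot is divided by 1.5, leaving 8 dB above threshold.
So the level is -10 + 8 = -2 dBV.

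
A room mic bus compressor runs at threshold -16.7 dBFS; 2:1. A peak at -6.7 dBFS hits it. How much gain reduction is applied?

5 dB

The signal is 10 dB above threshold.
A 2:1 ratio leaves 5 dB of that excess.
So the signal is attenuated by 10 − 5 = 5 dB.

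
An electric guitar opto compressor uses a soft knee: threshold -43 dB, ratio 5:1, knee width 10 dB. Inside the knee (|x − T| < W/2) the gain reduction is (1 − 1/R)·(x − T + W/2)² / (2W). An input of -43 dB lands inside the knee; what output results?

x − T + W/2 = -43 − (-43) + 5 = 5.
GR = (1 − 1/5) × 5² / 20 = 0.8 × 25 / 20 = 1 dB.
Output = -43 − 1 = -44 dB.

-44 dB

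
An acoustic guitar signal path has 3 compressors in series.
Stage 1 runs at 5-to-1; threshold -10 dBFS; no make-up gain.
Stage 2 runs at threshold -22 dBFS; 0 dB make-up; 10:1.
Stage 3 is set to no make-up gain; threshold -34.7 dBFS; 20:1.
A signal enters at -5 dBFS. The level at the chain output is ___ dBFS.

-34 dBFS

Stage 1: overshoot 5 dB → 5/5 = 1 dB → -9 dBFS.
Stage 2: overshoot 13 dB → 13/10 = 1.3 dB → -20.7 dBFS.
Stage 3: overshoot 14 dB → 14/20 = 0.7 dB → -34 dBFS.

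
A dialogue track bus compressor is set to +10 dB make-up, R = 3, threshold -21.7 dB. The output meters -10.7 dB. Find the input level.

Stripping the +10 dB make-up gives -20.7 dB at the gain stage.
The compressed level sits -20.7 − (-21.7) = 1 dB over threshold.
Input overshoot = R × output overshoot = 3 dB → input = -21.7 + 3 = -18.7 dB.

-18.7 dB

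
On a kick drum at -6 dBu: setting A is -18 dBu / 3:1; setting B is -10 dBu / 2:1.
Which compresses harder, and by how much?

A, by 6 dB

A: GR = 12 − 12/3 = 8 dB.
B: GR = 4 − 4/2 = 2 dB.
A applies 6 dB more gain reduction.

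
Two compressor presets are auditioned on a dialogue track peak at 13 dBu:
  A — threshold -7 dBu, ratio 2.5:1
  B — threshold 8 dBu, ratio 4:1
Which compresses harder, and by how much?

A: GR = 20 − 20/2.5 = 12 dB.
B: GR = 5 − 5/4 = 3.75 dB.
Difference: 8.25 dB in favour of A.

A, by 8.25 dB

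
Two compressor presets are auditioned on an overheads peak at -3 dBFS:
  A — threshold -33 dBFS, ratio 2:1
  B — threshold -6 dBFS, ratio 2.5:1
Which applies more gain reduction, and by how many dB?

A, by 13.2 dB

A: overshoot 30 dB → output overshoot 15 dB → GR 15 dB.
B: overshoot 3 dB → output overshoot 1.2 dB → GR 1.8 dB.
A reduces 13.2 dB more.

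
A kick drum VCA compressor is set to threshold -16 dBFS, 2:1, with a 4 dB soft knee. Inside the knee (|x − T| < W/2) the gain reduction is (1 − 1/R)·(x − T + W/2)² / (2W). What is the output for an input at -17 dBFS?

-17.0625 dBFS

x − T + W/2 = -17 − (-16) + 2 = 1.
GR = (1 − 1/2) × 1² / 8 = 0.5 × 1 / 8 = 0.0625 dB.
Output = -17 − 0.0625 = -17.0625 dBFS.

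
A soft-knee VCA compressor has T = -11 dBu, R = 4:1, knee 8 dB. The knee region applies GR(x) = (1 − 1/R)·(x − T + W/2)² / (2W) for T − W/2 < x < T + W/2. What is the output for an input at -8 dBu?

x − T + W/2 = -8 − (-11) + 4 = 7.
GR = (1 − 1/4) × 7² / 16 = 0.75 × 49 / 16 = 2.296875 dB.
Output = -8 − 2.296875 = -10.296875 dBu.

-10.296875 dBu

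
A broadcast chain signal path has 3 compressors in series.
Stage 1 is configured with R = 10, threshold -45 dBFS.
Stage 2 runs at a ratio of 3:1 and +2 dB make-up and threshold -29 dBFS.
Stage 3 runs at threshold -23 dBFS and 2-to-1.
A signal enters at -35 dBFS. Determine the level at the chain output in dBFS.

Stage 1: -35 dBFS is 10 dB over -45 dBFS; at 10:1 that becomes 1 dB over, giving -44 dBFS.
Stage 2: -44 dBFS ≤ -29 dBFS, so stage 2 doesn't engage; make-up brings it to -42 dBFS.
Stage 3: -42 dBFS is at or below the -23 dBFS threshold — no compression; output -42 dBFS.

-42 dBFS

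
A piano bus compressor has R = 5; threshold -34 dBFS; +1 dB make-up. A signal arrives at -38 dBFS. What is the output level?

-37 dBFS

-38 dBFS is 4 dB below the -34 dBFS threshold, so no gain reduction is applied.
Make-up gain adds 1 dB: -38 + 1 = -37 dBFS.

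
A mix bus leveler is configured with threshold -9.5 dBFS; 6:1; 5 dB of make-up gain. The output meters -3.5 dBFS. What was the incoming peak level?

Stripping the +5 dB make-up gives -8.5 dBFS at the gain stage.
The compressed level sits -8.5 − (-9.5) = 1 dB over threshold.
Input overshoot = R × output overshoot = 6 dB → input = -9.5 + 6 = -3.5 dBFS.

-3.5 dBFS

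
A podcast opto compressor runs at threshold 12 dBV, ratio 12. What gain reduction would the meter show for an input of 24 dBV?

11 dB

24 dBV exceeds the threshold by 12 dB.
At 12:1, output sits 12/12 = 1 dB above threshold.
So the signal is attenuated by 12 − 1 = 11 dB.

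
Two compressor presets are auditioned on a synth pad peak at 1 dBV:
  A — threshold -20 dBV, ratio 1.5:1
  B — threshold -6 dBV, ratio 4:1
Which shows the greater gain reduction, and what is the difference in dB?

A: 21 dB over, compressed to 14 dB over, so 7 dB of GR.
B: 7 dB over, compressed to 1.75 dB over, so 5.25 dB of GR.
A reduces 1.75 dB more.

A, by 1.75 dB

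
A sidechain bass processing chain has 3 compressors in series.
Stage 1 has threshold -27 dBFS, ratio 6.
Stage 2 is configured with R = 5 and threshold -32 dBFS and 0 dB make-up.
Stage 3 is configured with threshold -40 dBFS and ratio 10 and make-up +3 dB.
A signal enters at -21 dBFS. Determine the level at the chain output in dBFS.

Stage 1: -21 dBFS is 6 dB over -27 dBFS; at 6:1 that becomes 1 dB over, giving -26 dBFS.
Stage 2: 6 dB above -32 dBFS, reduced 5:1 to 1.2 dB above → -30.8 dBFS.
Stage 3: -30.8 dBFS is 9.2 dB over -40 dBFS; at 10:1 that becomes 0.92 dB over, giving -39.08 dBFS; +3 dB make-up → -36.08 dBFS.

-36.08 dBFS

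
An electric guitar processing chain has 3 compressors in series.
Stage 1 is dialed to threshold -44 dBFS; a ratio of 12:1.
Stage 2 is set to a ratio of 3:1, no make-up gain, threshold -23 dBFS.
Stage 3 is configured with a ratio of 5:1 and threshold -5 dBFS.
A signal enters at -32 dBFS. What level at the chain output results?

-43 dBFS

Stage 1: -32 dBFS is 12 dB over -44 dBFS; at 12:1 that becomes 1 dB over, giving -43 dBFS.
Stage 2: -43 dBFS ≤ -23 dBFS, so stage 2 doesn't engage; output -43 dBFS.
Stage 3: below threshold (-43 ≤ -5); passes unchanged; output -43 dBFS.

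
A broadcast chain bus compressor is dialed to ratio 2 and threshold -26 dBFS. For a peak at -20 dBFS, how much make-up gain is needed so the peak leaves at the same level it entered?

Overshoot 6 dB → 6/2 = 3 dB after compression, so the compressed level is -26 + 3 = -23 dBFS.
Make-up = target − compressed = -20 − (-23) = 3 dB.

3 dB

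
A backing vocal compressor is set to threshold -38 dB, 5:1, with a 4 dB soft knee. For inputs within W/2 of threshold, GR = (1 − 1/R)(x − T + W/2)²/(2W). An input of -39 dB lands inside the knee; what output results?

x − T + W/2 = -39 − (-38) + 2 = 1.
GR = (1 − 1/5) × 1² / 8 = 0.8 × 1 / 8 = 0.1 dB.
Output = -39 − 0.1 = -39.1 dB.

-39.1 dB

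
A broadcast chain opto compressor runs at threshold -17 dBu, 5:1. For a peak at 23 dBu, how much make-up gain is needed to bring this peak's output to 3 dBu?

12 dB

Without make-up, output = threshold + overshoot/5 = -17 + 8 = -9 dBu.
Gap to target: 12 dB.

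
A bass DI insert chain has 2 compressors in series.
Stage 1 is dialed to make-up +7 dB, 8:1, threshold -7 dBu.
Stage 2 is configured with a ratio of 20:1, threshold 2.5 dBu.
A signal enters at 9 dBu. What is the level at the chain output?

Stage 1: 9 dBu is 16 dB over -7 dBu; at 8:1 that becomes 2 dB over, giving -5 dBu; +7 dB make-up → 2 dBu.
Stage 2: 2 dBu is at or below the 2.5 dBu threshold — no compression; output 2 dBu.

2 dBu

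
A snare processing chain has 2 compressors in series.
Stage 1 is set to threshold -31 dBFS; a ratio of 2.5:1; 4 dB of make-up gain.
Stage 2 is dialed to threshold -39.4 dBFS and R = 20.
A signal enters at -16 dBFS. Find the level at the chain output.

-38.48 dBFS

Stage 1: overshoot 15 dB → 15/2.5 = 6 dB → -25 dBFS; +4 dB make-up → -21 dBFS.
Stage 2: overshoot 18.4 dB → 18.4/20 = 0.92 dB → -38.48 dBFS.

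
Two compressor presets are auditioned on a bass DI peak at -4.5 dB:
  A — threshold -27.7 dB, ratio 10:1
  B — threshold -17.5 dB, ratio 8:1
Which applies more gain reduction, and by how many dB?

A, by 9.505 dB

A: GR = 23.2 − 23.2/10 = 20.88 dB.
B: GR = 13 − 13/8 = 11.375 dB.
A applies 9.505 dB more gain reduction.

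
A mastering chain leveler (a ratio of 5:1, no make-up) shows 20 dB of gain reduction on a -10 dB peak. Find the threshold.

-35 dB

Let T be the threshold. Output overshoot = (input overshoot)/R, so -30 − T = (-10 − T)/5.
5·(-30 − T) = -10 − T → 4·T = -150 − (-10) = -140.
T = -140/4 = -35 dB.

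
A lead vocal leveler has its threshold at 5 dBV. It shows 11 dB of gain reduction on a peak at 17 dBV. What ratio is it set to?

12:1

Input overshoot = 17 − 5 = 12 dB.
Output overshoot = 12 − 11 = 1 dB.
Ratio = input overshoot / output overshoot = 12 / 1 = 12.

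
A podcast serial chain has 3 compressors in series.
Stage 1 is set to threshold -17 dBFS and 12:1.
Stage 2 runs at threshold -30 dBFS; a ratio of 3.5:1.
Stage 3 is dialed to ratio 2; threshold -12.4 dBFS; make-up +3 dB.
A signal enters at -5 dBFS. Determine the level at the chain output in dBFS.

-23 dBFS

Stage 1: 12 dB above -17 dBFS, reduced 12:1 to 1 dB above → -16 dBFS.
Stage 2: overshoot 14 dB → 14/3.5 = 4 dB → -26 dBFS.
Stage 3: -26 dBFS is at or below the -12.4 dBFS threshold — no compression; make-up brings it to -23 dBFS.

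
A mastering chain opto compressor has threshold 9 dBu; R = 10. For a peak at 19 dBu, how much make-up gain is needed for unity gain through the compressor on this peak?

Overshoot 10 dB → 10/10 = 1 dB after compression, so the compressed level is 9 + 1 = 10 dBu.
Make-up = target − compressed = 19 − 10 = 9 dB.

9 dB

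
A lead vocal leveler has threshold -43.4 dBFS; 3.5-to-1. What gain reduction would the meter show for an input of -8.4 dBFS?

25 dB

-8.4 dBFS exceeds the threshold by 35 dB.
At 3.5:1, output sits 35/3.5 = 10 dB above threshold.
Gain reduction = 35 − 10 = 25 dB.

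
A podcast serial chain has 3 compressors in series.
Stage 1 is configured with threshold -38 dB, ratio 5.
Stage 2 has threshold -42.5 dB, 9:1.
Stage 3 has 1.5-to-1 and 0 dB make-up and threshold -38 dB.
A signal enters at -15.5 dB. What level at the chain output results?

-41.5 dB

Stage 1: overshoot 22.5 dB → 22.5/5 = 4.5 dB → -33.5 dB.
Stage 2: -33.5 dB is 9 dB over -42.5 dB; at 9:1 that becomes 1 dB over, giving -41.5 dB.
Stage 3: -41.5 dB ≤ -38 dB, so stage 3 doesn't engage; output -41.5 dB.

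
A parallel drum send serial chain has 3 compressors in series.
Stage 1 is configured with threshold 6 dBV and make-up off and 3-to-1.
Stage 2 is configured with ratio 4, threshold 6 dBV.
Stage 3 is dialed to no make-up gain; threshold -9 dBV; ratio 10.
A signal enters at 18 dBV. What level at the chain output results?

Stage 1: 12 dB above 6 dBV, reduced 3:1 to 4 dB above → 10 dBV.
Stage 2: 10 dBV is 4 dB over 6 dBV; at 4:1 that becomes 1 dB over, giving 7 dBV.
Stage 3: 7 dBV is 16 dB over -9 dBV; at 10:1 that becomes 1.6 dB over, giving -7.4 dBV.

-7.4 dBV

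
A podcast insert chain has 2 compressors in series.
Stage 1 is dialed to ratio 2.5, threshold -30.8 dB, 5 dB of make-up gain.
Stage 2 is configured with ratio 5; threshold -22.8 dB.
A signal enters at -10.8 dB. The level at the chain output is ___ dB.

-21.8 dB

Stage 1: overshoot 20 dB → 20/2.5 = 8 dB → -22.8 dB; +5 dB make-up → -17.8 dB.
Stage 2: -17.8 dB is 5 dB over -22.8 dB; at 5:1 that becomes 1 dB over, giving -21.8 dB.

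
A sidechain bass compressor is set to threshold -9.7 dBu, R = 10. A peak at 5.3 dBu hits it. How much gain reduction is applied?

13.5 dB

Overshoot = 5.3 − (-9.7) = 15 dB.
After 10:1 compression the overshoot becomes 15/10 = 1.5 dB.
Gain reduction = 15 − 1.5 = 13.5 dB.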